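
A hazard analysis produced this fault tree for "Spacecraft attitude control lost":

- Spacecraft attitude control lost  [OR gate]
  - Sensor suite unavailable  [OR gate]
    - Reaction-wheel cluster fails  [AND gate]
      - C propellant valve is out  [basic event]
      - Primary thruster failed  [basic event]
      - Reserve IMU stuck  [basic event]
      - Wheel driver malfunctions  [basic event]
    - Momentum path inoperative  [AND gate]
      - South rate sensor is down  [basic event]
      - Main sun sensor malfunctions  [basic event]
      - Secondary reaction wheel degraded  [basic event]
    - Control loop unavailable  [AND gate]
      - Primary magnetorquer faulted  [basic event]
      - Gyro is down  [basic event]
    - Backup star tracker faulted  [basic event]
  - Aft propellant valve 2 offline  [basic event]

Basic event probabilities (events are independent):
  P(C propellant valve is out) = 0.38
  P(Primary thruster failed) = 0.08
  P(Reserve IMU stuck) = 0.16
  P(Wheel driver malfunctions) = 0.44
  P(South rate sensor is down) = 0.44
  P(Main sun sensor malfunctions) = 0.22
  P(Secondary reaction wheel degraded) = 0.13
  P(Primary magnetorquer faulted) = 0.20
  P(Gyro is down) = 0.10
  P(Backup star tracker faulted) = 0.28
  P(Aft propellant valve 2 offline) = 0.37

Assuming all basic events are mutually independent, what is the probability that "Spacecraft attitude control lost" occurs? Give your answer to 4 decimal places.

P(Reaction-wheel cluster fails) [AND] = 0.38 × 0.08 × 0.16 × 0.44 = 0.002140
P(Momentum path inoperative) [AND] = 0.44 × 0.22 × 0.13 = 0.012584
P(Control loop unavailable) [AND] = 0.20 × 0.10 = 0.020000
P(Sensor suite unavailable) [OR] = 1 − (1−0.002140) × (1−0.012584) × (1−0.020000) × (1−0.28) = 0.304770
P(Spacecraft attitude control lost) [OR] = 1 − (1−0.304770) × (1−0.37) = 0.562005
Rounded to 4 decimal places: P(Spacecraft attitude control lost) ≈ 0.5620.

0.5620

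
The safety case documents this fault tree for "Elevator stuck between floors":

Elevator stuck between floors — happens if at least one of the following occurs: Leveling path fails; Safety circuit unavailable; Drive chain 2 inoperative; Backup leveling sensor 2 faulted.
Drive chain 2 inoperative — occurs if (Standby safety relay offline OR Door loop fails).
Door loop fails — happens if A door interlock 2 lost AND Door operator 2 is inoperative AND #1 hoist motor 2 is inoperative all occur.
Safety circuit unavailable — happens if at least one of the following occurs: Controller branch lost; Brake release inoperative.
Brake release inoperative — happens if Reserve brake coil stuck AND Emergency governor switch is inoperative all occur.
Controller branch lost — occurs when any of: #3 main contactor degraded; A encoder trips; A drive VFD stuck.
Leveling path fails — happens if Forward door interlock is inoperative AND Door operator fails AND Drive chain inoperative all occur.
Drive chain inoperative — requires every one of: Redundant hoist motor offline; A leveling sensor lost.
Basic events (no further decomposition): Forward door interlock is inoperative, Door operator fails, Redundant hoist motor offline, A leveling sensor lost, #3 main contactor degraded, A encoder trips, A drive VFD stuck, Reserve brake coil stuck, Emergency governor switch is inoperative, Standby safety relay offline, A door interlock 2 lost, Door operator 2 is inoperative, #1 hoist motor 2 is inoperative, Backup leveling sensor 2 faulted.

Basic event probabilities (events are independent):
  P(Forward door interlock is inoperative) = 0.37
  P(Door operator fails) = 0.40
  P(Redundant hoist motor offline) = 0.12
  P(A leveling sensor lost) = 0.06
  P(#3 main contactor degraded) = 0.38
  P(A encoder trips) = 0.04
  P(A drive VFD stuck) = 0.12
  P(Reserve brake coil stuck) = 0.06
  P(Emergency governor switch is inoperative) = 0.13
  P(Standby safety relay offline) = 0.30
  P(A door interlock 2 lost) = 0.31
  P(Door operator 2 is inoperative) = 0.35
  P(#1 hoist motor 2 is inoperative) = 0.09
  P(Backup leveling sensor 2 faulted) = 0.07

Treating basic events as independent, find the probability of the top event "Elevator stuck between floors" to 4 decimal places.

0.6653

P(Drive chain inoperative) [AND] = 0.12 × 0.06 = 0.007200
P(Leveling path fails) [AND] = 0.37 × 0.40 × 0.007200 = 0.001066
P(Controller branch lost) [OR] = 1 − (1−0.38) × (1−0.04) × (1−0.12) = 0.476224
P(Brake release inoperative) [AND] = 0.06 × 0.13 = 0.007800
P(Safety circuit unavailable) [OR] = 1 − (1−0.476224) × (1−0.007800) = 0.480309
P(Door loop fails) [AND] = 0.31 × 0.35 × 0.09 = 0.009765
P(Drive chain 2 inoperative) [OR] = 1 − (1−0.30) × (1−0.009765) = 0.306836
P(Elevator stuck between floors) [OR] = 1 − (1−0.001066) × (1−0.480309) × (1−0.306836) × (1−0.07) = 0.665342
Rounded to 4 decimal places: P(Elevator stuck between floors) ≈ 0.6653.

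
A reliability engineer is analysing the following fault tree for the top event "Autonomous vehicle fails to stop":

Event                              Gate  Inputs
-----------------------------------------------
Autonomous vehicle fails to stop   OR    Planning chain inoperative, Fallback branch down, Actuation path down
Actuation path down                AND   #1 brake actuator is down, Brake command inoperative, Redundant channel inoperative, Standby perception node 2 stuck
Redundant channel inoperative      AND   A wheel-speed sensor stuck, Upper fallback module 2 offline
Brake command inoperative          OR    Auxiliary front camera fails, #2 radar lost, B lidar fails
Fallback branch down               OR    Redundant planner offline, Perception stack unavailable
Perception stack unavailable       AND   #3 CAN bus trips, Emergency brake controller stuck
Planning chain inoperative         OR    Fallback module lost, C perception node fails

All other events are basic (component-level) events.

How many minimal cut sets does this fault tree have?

Planning chain inoperative [OR]: union of children's cut sets → 2 cut set(s).
Perception stack unavailable [AND]: one cut set from each child combined → 1 × 1 = 1 cut set(s).
Fallback branch down [OR]: union of children's cut sets → 2 cut set(s).
Brake command inoperative [OR]: union of children's cut sets → 3 cut set(s).
Redundant channel inoperative [AND]: one cut set from each child combined → 1 × 1 = 1 cut set(s).
Actuation path down [AND]: one cut set from each child combined → 1 × 3 × 1 × 1 = 3 cut set(s).
Autonomous vehicle fails to stop [OR]: union of children's cut sets → 7 cut set(s).
Minimal cut sets: {Fallback module lost}; {C perception node fails}; {Redundant planner offline}; {#3 CAN bus trips, Emergency brake controller stuck}; {#1 brake actuator is down, A wheel-speed sensor stuck, Auxiliary front camera fails, Standby perception node 2 stuck, Upper fallback module 2 offline}; {#1 brake actuator is down, #2 radar lost, A wheel-speed sensor stuck, Standby perception node 2 stuck, Upper fallback module 2 offline}; {#1 brake actuator is down, A wheel-speed sensor stuck, B lidar fails, Standby perception node 2 stuck, Upper fallback module 2 offline}.

7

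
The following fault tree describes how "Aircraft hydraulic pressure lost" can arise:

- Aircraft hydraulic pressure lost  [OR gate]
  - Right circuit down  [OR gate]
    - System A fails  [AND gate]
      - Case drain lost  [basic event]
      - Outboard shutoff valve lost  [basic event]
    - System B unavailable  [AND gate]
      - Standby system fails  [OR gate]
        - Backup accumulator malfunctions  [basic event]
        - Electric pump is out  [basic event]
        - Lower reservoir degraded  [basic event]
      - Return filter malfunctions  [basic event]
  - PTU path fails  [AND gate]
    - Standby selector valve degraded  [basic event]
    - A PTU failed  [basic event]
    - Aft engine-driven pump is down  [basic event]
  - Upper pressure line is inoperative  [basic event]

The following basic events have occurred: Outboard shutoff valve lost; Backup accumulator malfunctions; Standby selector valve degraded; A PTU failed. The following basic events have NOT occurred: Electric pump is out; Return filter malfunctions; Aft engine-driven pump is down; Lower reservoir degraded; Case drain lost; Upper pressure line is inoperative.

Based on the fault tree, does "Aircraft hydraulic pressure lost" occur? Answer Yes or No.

System A fails [AND]: Case drain lost=not, Outboard shutoff valve lost=occurs → not all inputs occur → does not occur.
Standby system fails [OR]: Backup accumulator malfunctions=occurs, Electric pump is out=not, Lower reservoir degraded=not → at least one input occurs → occurs.
System B unavailable [AND]: Standby system fails=occurs, Return filter malfunctions=not → not all inputs occur → does not occur.
Right circuit down [OR]: System A fails=not, System B unavailable=not → no input occurs → does not occur.
PTU path fails [AND]: Standby selector valve degraded=occurs, A PTU failed=occurs, Aft engine-driven pump is down=not → not all inputs occur → does not occur.
Aircraft hydraulic pressure lost [OR]: Right circuit down=not, PTU path fails=not, Upper pressure line is inoperative=not → no input occurs → does not occur.

No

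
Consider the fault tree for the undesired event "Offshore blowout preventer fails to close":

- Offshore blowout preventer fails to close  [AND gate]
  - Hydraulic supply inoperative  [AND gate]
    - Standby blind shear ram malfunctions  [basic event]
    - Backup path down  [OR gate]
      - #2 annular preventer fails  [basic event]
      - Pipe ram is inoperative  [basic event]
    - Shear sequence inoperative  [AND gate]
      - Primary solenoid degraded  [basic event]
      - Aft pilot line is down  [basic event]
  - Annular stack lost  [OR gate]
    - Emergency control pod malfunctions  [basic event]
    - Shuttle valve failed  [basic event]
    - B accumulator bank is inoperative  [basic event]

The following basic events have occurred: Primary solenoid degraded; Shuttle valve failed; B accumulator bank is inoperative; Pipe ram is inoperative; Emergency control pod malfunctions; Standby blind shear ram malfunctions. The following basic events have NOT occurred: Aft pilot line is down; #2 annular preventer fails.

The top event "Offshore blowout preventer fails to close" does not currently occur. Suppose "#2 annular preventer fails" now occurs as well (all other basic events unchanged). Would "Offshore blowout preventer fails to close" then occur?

Counterfactual: set "#2 annular preventer fails" to occurred.
Backup path down [OR]: #2 annular preventer fails=occurs, Pipe ram is inoperative=occurs → at least one input occurs → occurs.
Shear sequence inoperative [AND]: Primary solenoid degraded=occurs, Aft pilot line is down=not → not all inputs occur → does not occur.
Hydraulic supply inoperative [AND]: Standby blind shear ram malfunctions=occurs, Backup path down=occurs, Shear sequence inoperative=not → not all inputs occur → does not occur.
Annular stack lost [OR]: Emergency control pod malfunctions=occurs, Shuttle valve failed=occurs, B accumulator bank is inoperative=occurs → at least one input occurs → occurs.
Offshore blowout preventer fails to close [AND]: Hydraulic supply inoperative=not, Annular stack lost=occurs → not all inputs occur → does not occur.

No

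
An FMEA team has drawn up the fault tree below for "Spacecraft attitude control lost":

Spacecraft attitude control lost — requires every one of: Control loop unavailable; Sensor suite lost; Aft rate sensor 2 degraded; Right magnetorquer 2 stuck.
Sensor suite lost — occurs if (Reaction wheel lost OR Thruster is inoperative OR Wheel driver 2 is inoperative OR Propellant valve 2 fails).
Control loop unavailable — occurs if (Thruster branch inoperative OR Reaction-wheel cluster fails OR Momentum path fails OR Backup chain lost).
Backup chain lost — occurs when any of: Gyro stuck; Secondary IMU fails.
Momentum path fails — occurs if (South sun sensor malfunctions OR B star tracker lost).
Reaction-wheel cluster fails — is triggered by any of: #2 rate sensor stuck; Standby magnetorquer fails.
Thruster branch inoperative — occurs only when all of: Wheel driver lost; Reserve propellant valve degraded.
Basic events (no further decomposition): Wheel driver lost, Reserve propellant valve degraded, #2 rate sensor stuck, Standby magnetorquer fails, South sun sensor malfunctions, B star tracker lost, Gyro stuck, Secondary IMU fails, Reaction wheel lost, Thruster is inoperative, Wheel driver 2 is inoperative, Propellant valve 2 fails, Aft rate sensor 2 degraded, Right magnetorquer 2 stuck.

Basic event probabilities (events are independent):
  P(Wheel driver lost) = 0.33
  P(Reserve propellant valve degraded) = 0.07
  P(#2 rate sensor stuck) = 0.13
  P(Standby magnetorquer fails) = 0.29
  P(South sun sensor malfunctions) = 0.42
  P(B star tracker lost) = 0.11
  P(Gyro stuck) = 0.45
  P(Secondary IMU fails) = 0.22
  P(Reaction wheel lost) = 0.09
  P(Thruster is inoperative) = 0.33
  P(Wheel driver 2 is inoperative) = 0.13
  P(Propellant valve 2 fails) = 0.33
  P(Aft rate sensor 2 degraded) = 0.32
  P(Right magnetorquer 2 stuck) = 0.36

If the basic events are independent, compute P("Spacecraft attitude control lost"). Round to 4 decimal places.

0.0643

P(Thruster branch inoperative) [AND] = 0.33 × 0.07 = 0.023100
P(Reaction-wheel cluster fails) [OR] = 1 − (1−0.13) × (1−0.29) = 0.382300
P(Momentum path fails) [OR] = 1 − (1−0.42) × (1−0.11) = 0.483800
P(Backup chain lost) [OR] = 1 − (1−0.45) × (1−0.22) = 0.571000
P(Control loop unavailable) [OR] = 1 − (1−0.023100) × (1−0.382300) × (1−0.483800) × (1−0.571000) = 0.866370
P(Sensor suite lost) [OR] = 1 − (1−0.09) × (1−0.33) × (1−0.13) × (1−0.33) = 0.644606
P(Spacecraft attitude control lost) [AND] = 0.866370 × 0.644606 × 0.32 × 0.36 = 0.064335
Rounded to 4 decimal places: P(Spacecraft attitude control lost) ≈ 0.0643.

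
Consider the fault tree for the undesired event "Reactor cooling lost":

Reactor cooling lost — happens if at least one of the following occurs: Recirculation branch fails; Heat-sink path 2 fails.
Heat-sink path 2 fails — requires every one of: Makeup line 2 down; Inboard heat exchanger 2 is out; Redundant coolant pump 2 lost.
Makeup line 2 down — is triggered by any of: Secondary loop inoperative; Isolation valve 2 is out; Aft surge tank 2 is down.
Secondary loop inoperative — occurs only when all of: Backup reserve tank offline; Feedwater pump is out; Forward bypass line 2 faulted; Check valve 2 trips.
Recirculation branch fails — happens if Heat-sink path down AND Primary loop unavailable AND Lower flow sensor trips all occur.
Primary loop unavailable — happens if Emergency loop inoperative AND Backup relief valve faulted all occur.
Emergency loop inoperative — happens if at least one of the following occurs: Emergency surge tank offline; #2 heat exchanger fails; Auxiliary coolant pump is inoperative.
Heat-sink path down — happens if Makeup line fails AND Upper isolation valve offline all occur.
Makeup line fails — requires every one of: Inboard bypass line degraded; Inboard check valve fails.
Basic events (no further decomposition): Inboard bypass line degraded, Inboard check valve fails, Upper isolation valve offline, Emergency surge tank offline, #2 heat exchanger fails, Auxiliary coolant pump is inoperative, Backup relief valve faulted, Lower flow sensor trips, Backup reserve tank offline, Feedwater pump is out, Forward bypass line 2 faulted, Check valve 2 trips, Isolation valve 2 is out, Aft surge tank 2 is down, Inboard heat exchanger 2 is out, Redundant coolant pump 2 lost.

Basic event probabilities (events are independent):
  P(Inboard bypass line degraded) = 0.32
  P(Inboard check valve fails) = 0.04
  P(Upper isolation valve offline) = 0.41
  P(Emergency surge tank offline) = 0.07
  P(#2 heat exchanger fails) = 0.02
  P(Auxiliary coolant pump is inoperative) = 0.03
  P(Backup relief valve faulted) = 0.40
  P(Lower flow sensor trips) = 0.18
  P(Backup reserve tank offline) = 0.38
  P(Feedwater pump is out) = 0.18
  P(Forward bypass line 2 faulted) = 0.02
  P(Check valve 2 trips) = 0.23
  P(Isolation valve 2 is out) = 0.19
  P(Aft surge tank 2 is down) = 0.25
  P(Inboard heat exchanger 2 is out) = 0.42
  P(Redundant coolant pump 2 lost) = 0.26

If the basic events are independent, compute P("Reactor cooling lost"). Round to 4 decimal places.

0.0429

P(Makeup line fails) [AND] = 0.32 × 0.04 = 0.012800
P(Heat-sink path down) [AND] = 0.012800 × 0.41 = 0.005248
P(Emergency loop inoperative) [OR] = 1 − (1−0.07) × (1−0.02) × (1−0.03) = 0.115942
P(Primary loop unavailable) [AND] = 0.115942 × 0.40 = 0.046377
P(Recirculation branch fails) [AND] = 0.005248 × 0.046377 × 0.18 = 0.000044
P(Secondary loop inoperative) [AND] = 0.38 × 0.18 × 0.02 × 0.23 = 0.000315
P(Makeup line 2 down) [OR] = 1 − (1−0.000315) × (1−0.19) × (1−0.25) = 0.392691
P(Heat-sink path 2 fails) [AND] = 0.392691 × 0.42 × 0.26 = 0.042882
P(Reactor cooling lost) [OR] = 1 − (1−0.000044) × (1−0.042882) = 0.042924
Rounded to 4 decimal places: P(Reactor cooling lost) ≈ 0.0429.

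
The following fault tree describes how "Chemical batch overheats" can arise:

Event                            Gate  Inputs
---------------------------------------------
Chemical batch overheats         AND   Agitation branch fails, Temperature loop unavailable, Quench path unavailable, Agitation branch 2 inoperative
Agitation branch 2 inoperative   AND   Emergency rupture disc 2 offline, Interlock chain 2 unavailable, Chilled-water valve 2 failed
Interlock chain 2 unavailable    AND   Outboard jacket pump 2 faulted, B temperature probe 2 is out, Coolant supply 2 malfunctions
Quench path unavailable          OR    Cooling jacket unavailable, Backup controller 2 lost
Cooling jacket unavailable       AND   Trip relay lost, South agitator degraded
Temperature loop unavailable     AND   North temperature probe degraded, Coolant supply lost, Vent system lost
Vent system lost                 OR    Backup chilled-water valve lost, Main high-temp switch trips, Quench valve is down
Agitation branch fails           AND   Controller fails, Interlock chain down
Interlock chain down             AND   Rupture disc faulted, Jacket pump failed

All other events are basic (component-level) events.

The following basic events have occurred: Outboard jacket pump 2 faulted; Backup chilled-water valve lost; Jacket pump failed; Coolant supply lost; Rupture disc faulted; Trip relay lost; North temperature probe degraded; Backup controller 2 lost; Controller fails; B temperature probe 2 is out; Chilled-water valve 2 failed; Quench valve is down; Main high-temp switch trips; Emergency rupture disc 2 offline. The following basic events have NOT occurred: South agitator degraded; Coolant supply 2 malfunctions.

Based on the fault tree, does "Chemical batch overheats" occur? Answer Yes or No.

No

Interlock chain down [AND]: Rupture disc faulted=occurs, Jacket pump failed=occurs → all inputs occur → occurs.
Agitation branch fails [AND]: Controller fails=occurs, Interlock chain down=occurs → all inputs occur → occurs.
Vent system lost [OR]: Backup chilled-water valve lost=occurs, Main high-temp switch trips=occurs, Quench valve is down=occurs → at least one input occurs → occurs.
Temperature loop unavailable [AND]: North temperature probe degraded=occurs, Coolant supply lost=occurs, Vent system lost=occurs → all inputs occur → occurs.
Cooling jacket unavailable [AND]: Trip relay lost=occurs, South agitator degraded=not → not all inputs occur → does not occur.
Quench path unavailable [OR]: Cooling jacket unavailable=not, Backup controller 2 lost=occurs → at least one input occurs → occurs.
Interlock chain 2 unavailable [AND]: Outboard jacket pump 2 faulted=occurs, B temperature probe 2 is out=occurs, Coolant supply 2 malfunctions=not → not all inputs occur → does not occur.
Agitation branch 2 inoperative [AND]: Emergency rupture disc 2 offline=occurs, Interlock chain 2 unavailable=not, Chilled-water valve 2 failed=occurs → not all inputs occur → does not occur.
Chemical batch overheats [AND]: Agitation branch fails=occurs, Temperature loop unavailable=occurs, Quench path unavailable=occurs, Agitation branch 2 inoperative=not → not all inputs occur → does not occur.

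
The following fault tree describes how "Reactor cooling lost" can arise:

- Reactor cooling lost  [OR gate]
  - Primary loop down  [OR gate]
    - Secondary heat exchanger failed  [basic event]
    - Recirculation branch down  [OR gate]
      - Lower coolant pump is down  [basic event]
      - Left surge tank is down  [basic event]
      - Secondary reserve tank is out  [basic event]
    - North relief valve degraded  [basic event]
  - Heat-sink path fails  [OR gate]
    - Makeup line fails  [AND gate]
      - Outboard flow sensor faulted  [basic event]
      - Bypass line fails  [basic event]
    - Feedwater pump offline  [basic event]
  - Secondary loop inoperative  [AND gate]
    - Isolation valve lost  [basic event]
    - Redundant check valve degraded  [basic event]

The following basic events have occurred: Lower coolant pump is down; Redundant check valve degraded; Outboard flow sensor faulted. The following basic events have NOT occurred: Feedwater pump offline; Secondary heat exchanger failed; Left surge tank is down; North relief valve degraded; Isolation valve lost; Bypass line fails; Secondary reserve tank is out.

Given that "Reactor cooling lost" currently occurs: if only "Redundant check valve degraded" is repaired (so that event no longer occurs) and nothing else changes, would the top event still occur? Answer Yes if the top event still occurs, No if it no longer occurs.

Counterfactual: set "Redundant check valve degraded" to not occurred.
Recirculation branch down [OR]: Lower coolant pump is down=occurs, Left surge tank is down=not, Secondary reserve tank is out=not → at least one input occurs → occurs.
Primary loop down [OR]: Secondary heat exchanger failed=not, Recirculation branch down=occurs, North relief valve degraded=not → at least one input occurs → occurs.
Makeup line fails [AND]: Outboard flow sensor faulted=occurs, Bypass line fails=not → not all inputs occur → does not occur.
Heat-sink path fails [OR]: Makeup line fails=not, Feedwater pump offline=not → no input occurs → does not occur.
Secondary loop inoperative [AND]: Isolation valve lost=not, Redundant check valve degraded=not → not all inputs occur → does not occur.
Reactor cooling lost [OR]: Primary loop down=occurs, Heat-sink path fails=not, Secondary loop inoperative=not → at least one input occurs → occurs.

Yes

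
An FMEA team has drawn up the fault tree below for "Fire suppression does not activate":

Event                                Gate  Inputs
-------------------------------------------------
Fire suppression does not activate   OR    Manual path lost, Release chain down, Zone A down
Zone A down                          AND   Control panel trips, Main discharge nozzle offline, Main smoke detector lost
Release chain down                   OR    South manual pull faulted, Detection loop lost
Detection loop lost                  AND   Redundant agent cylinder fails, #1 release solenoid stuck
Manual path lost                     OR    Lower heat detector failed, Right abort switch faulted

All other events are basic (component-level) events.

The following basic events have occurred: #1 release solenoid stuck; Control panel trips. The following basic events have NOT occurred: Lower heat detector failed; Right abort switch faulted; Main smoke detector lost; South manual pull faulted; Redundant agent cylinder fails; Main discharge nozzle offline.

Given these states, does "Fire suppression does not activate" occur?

No

Manual path lost [OR]: Lower heat detector failed=not, Right abort switch faulted=not → no input occurs → does not occur.
Detection loop lost [AND]: Redundant agent cylinder fails=not, #1 release solenoid stuck=occurs → not all inputs occur → does not occur.
Release chain down [OR]: South manual pull faulted=not, Detection loop lost=not → no input occurs → does not occur.
Zone A down [AND]: Control panel trips=occurs, Main discharge nozzle offline=not, Main smoke detector lost=not → not all inputs occur → does not occur.
Fire suppression does not activate [OR]: Manual path lost=not, Release chain down=not, Zone A down=not → no input occurs → does not occur.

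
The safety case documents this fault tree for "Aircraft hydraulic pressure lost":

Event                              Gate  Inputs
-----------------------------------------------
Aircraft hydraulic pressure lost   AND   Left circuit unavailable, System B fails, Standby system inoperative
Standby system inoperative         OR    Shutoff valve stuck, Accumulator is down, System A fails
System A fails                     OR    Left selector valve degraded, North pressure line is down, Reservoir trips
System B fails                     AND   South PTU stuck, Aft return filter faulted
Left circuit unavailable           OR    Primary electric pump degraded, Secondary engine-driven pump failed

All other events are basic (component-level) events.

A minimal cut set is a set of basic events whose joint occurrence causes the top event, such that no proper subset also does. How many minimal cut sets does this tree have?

Left circuit unavailable [OR]: union of children's cut sets → 2 cut set(s).
System B fails [AND]: one cut set from each child combined → 1 × 1 = 1 cut set(s).
System A fails [OR]: union of children's cut sets → 3 cut set(s).
Standby system inoperative [OR]: union of children's cut sets → 5 cut set(s).
Aircraft hydraulic pressure lost [AND]: one cut set from each child combined → 2 × 1 × 5 = 10 cut set(s).
Minimal cut sets: {Aft return filter faulted, Primary electric pump degraded, Shutoff valve stuck, South PTU stuck}; {Accumulator is down, Aft return filter faulted, Primary electric pump degraded, South PTU stuck}; {Aft return filter faulted, Left selector valve degraded, Primary electric pump degraded, South PTU stuck}; {Aft return filter faulted, North pressure line is down, Primary electric pump degraded, South PTU stuck}; {Aft return filter faulted, Primary electric pump degraded, Reservoir trips, South PTU stuck}; {Aft return filter faulted, Secondary engine-driven pump failed, Shutoff valve stuck, South PTU stuck}; {Accumulator is down, Aft return filter faulted, Secondary engine-driven pump failed, South PTU stuck}; {Aft return filter faulted, Left selector valve degraded, Secondary engine-driven pump failed, South PTU stuck}; {Aft return filter faulted, North pressure line is down, Secondary engine-driven pump failed, South PTU stuck}; {Aft return filter faulted, Reservoir trips, Secondary engine-driven pump failed, South PTU stuck}.

10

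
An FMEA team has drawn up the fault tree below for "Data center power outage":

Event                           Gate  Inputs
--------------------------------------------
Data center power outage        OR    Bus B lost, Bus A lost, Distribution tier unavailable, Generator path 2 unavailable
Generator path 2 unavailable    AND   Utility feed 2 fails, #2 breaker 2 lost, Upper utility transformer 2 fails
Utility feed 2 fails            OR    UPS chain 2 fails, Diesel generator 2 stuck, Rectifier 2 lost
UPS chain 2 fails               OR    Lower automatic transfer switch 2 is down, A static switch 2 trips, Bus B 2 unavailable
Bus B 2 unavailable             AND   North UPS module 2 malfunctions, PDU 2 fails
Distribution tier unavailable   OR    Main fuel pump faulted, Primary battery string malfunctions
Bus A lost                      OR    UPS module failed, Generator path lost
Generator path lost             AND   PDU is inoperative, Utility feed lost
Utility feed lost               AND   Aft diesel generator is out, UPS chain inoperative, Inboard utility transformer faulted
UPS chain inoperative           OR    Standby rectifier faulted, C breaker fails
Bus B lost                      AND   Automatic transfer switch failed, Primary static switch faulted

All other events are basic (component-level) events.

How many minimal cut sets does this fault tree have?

11

Bus B lost [AND]: one cut set from each child combined → 1 × 1 = 1 cut set(s).
UPS chain inoperative [OR]: union of children's cut sets → 2 cut set(s).
Utility feed lost [AND]: one cut set from each child combined → 1 × 2 × 1 = 2 cut set(s).
Generator path lost [AND]: one cut set from each child combined → 1 × 2 = 2 cut set(s).
Bus A lost [OR]: union of children's cut sets → 3 cut set(s).
Distribution tier unavailable [OR]: union of children's cut sets → 2 cut set(s).
Bus B 2 unavailable [AND]: one cut set from each child combined → 1 × 1 = 1 cut set(s).
UPS chain 2 fails [OR]: union of children's cut sets → 3 cut set(s).
Utility feed 2 fails [OR]: union of children's cut sets → 5 cut set(s).
Generator path 2 unavailable [AND]: one cut set from each child combined → 5 × 1 × 1 = 5 cut set(s).
Data center power outage [OR]: union of children's cut sets → 11 cut set(s).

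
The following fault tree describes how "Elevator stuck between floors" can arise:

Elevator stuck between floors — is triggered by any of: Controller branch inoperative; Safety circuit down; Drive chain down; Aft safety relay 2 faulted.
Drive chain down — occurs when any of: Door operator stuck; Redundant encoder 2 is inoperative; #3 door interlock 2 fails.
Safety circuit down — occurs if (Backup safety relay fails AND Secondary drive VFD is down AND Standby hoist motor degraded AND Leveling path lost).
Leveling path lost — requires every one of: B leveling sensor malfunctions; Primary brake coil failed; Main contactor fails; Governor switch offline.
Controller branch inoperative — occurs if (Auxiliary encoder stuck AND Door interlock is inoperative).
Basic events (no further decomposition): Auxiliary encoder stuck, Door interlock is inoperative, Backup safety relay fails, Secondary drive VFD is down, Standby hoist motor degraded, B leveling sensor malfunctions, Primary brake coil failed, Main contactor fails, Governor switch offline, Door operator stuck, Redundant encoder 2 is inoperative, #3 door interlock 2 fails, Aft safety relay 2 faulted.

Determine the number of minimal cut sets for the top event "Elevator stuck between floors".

Controller branch inoperative [AND]: one cut set from each child combined → 1 × 1 = 1 cut set(s).
Leveling path lost [AND]: one cut set from each child combined → 1 × 1 × 1 × 1 = 1 cut set(s).
Safety circuit down [AND]: one cut set from each child combined → 1 × 1 × 1 × 1 = 1 cut set(s).
Drive chain down [OR]: union of children's cut sets → 3 cut set(s).
Elevator stuck between floors [OR]: union of children's cut sets → 6 cut set(s).
Minimal cut sets: {Auxiliary encoder stuck, Door interlock is inoperative}; {B leveling sensor malfunctions, Backup safety relay fails, Governor switch offline, Main contactor fails, Primary brake coil failed, Secondary drive VFD is down, Standby hoist motor degraded}; {Door operator stuck}; {Redundant encoder 2 is inoperative}; {#3 door interlock 2 fails}; {Aft safety relay 2 faulted}.

6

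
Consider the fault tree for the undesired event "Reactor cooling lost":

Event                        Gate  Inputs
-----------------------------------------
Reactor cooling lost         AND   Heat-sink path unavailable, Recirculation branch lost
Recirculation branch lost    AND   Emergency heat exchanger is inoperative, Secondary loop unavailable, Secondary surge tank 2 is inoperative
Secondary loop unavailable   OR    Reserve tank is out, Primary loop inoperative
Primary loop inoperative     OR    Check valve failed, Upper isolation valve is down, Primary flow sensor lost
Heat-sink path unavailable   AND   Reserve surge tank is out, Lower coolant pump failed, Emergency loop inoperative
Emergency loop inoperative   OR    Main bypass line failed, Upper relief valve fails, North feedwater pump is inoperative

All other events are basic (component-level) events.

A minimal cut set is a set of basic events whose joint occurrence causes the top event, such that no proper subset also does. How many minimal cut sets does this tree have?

Emergency loop inoperative [OR]: union of children's cut sets → 3 cut set(s).
Heat-sink path unavailable [AND]: one cut set from each child combined → 1 × 1 × 3 = 3 cut set(s).
Primary loop inoperative [OR]: union of children's cut sets → 3 cut set(s).
Secondary loop unavailable [OR]: union of children's cut sets → 4 cut set(s).
Recirculation branch lost [AND]: one cut set from each child combined → 1 × 4 × 1 = 4 cut set(s).
Reactor cooling lost [AND]: one cut set from each child combined → 3 × 4 = 12 cut set(s).

12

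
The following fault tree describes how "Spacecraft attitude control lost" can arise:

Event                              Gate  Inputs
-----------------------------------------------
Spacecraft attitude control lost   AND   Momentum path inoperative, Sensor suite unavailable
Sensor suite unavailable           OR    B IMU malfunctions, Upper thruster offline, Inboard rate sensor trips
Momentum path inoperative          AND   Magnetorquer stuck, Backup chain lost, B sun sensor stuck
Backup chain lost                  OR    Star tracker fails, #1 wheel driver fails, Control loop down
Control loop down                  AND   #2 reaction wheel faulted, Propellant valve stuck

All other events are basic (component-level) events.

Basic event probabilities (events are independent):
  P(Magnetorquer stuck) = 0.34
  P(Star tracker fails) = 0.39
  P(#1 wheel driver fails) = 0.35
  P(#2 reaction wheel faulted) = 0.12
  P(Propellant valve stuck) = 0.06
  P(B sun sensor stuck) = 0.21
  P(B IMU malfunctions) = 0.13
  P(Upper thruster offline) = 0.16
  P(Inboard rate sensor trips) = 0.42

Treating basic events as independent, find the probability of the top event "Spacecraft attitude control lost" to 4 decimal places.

P(Control loop down) [AND] = 0.12 × 0.06 = 0.007200
P(Backup chain lost) [OR] = 1 − (1−0.39) × (1−0.35) × (1−0.007200) = 0.606355
P(Momentum path inoperative) [AND] = 0.34 × 0.606355 × 0.21 = 0.043294
P(Sensor suite unavailable) [OR] = 1 − (1−0.13) × (1−0.16) × (1−0.42) = 0.576136
P(Spacecraft attitude control lost) [AND] = 0.043294 × 0.576136 = 0.024943
Rounded to 4 decimal places: P(Spacecraft attitude control lost) ≈ 0.0249.

0.0249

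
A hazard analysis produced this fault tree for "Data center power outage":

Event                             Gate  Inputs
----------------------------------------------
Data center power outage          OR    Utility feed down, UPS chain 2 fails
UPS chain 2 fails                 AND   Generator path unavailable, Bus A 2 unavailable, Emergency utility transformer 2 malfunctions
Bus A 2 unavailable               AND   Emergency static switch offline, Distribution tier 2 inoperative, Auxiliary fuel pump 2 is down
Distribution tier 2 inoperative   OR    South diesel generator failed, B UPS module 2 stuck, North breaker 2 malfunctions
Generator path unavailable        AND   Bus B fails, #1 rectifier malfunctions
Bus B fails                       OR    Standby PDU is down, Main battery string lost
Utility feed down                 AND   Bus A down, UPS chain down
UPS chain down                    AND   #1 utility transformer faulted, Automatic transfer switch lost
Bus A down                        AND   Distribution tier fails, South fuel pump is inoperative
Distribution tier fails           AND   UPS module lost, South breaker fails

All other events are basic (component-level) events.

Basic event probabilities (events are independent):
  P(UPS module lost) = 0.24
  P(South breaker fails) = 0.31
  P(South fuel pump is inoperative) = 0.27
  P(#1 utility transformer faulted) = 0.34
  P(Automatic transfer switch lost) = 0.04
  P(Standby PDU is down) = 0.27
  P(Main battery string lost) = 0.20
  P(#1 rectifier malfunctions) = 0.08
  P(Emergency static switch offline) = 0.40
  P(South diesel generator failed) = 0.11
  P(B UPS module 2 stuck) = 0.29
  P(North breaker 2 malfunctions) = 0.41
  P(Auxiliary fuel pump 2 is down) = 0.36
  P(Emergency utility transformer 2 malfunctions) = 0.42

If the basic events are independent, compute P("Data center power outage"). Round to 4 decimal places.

P(Distribution tier fails) [AND] = 0.24 × 0.31 = 0.074400
P(Bus A down) [AND] = 0.074400 × 0.27 = 0.020088
P(UPS chain down) [AND] = 0.34 × 0.04 = 0.013600
P(Utility feed down) [AND] = 0.020088 × 0.013600 = 0.000273
P(Bus B fails) [OR] = 1 − (1−0.27) × (1−0.20) = 0.416000
P(Generator path unavailable) [AND] = 0.416000 × 0.08 = 0.033280
P(Distribution tier 2 inoperative) [OR] = 1 − (1−0.11) × (1−0.29) × (1−0.41) = 0.627179
P(Bus A 2 unavailable) [AND] = 0.40 × 0.627179 × 0.36 = 0.090314
P(UPS chain 2 fails) [AND] = 0.033280 × 0.090314 × 0.42 = 0.001262
P(Data center power outage) [OR] = 1 − (1−0.000273) × (1−0.001262) = 0.001535
Rounded to 4 decimal places: P(Data center power outage) ≈ 0.0015.

0.0015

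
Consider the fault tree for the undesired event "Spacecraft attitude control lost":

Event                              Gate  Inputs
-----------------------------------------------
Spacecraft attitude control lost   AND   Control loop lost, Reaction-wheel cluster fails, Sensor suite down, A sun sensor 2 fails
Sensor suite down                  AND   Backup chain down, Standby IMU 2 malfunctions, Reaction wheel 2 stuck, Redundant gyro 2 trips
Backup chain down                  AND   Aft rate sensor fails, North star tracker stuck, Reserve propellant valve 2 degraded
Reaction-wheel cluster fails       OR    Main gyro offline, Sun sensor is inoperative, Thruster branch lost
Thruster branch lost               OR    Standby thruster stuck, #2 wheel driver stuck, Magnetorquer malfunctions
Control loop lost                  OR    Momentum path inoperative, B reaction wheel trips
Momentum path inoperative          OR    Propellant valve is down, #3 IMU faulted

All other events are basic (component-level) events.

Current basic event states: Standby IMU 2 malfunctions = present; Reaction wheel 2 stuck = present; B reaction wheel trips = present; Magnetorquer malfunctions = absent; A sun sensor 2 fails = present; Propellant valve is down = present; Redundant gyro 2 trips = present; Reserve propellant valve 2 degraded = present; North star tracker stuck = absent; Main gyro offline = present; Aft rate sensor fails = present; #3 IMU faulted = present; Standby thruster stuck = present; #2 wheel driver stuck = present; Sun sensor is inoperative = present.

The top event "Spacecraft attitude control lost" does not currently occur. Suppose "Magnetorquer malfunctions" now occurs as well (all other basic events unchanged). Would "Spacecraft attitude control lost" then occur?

No

Counterfactual: set "Magnetorquer malfunctions" to occurred.
Momentum path inoperative [OR]: Propellant valve is down=occurs, #3 IMU faulted=occurs → at least one input occurs → occurs.
Control loop lost [OR]: Momentum path inoperative=occurs, B reaction wheel trips=occurs → at least one input occurs → occurs.
Thruster branch lost [OR]: Standby thruster stuck=occurs, #2 wheel driver stuck=occurs, Magnetorquer malfunctions=occurs → at least one input occurs → occurs.
Reaction-wheel cluster fails [OR]: Main gyro offline=occurs, Sun sensor is inoperative=occurs, Thruster branch lost=occurs → at least one input occurs → occurs.
Backup chain down [AND]: Aft rate sensor fails=occurs, North star tracker stuck=not, Reserve propellant valve 2 degraded=occurs → not all inputs occur → does not occur.
Sensor suite down [AND]: Backup chain down=not, Standby IMU 2 malfunctions=occurs, Reaction wheel 2 stuck=occurs, Redundant gyro 2 trips=occurs → not all inputs occur → does not occur.
Spacecraft attitude control lost [AND]: Control loop lost=occurs, Reaction-wheel cluster fails=occurs, Sensor suite down=not, A sun sensor 2 fails=occurs → not all inputs occur → does not occur.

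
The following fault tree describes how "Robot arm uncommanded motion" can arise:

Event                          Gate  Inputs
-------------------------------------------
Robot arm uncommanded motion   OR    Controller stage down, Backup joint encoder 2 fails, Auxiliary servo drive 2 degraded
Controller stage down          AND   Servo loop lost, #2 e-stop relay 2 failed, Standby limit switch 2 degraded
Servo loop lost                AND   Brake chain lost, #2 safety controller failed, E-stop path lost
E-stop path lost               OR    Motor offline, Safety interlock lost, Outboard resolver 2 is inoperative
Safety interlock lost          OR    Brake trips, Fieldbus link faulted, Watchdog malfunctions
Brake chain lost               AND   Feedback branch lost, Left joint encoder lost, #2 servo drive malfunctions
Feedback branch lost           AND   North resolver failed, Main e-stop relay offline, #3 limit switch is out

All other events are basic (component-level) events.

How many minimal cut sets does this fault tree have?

7

Feedback branch lost [AND]: one cut set from each child combined → 1 × 1 × 1 = 1 cut set(s).
Brake chain lost [AND]: one cut set from each child combined → 1 × 1 × 1 = 1 cut set(s).
Safety interlock lost [OR]: union of children's cut sets → 3 cut set(s).
E-stop path lost [OR]: union of children's cut sets → 5 cut set(s).
Servo loop lost [AND]: one cut set from each child combined → 1 × 1 × 5 = 5 cut set(s).
Controller stage down [AND]: one cut set from each child combined → 5 × 1 × 1 = 5 cut set(s).
Robot arm uncommanded motion [OR]: union of children's cut sets → 7 cut set(s).
Minimal cut sets: {#2 e-stop relay 2 failed, #2 safety controller failed, #2 servo drive malfunctions, #3 limit switch is out, Left joint encoder lost, Main e-stop relay offline, Motor offline, North resolver failed, Standby limit switch 2 degraded}; {#2 e-stop relay 2 failed, #2 safety controller failed, #2 servo drive malfunctions, #3 limit switch is out, Brake trips, Left joint encoder lost, Main e-stop relay offline, North resolver failed, Standby limit switch 2 degraded}; {#2 e-stop relay 2 failed, #2 safety controller failed, #2 servo drive malfunctions, #3 limit switch is out, Fieldbus link faulted, Left joint encoder lost, Main e-stop relay offline, North resolver failed, Standby limit switch 2 degraded}; {#2 e-stop relay 2 failed, #2 safety controller failed, #2 servo drive malfunctions, #3 limit switch is out, Left joint encoder lost, Main e-stop relay offline, North resolver failed, Standby limit switch 2 degraded, Watchdog malfunctions}; {#2 e-stop relay 2 failed, #2 safety controller failed, #2 servo drive malfunctions, #3 limit switch is out, Left joint encoder lost, Main e-stop relay offline, North resolver failed, Outboard resolver 2 is inoperative, Standby limit switch 2 degraded}; {Backup joint encoder 2 fails}; {Auxiliary servo drive 2 degraded}.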